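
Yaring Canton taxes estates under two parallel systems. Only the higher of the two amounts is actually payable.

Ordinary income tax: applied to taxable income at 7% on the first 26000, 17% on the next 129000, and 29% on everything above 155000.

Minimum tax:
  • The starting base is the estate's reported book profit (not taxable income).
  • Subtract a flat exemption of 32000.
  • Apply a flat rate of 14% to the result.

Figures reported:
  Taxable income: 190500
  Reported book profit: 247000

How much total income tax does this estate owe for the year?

Ordinary income tax:
  26000 × 7% = 1820
  129000 × 17% = 21930
  35500 × 29% = 10295
  → 34045

Minimum tax:
  Base (reported book profit): 247000
  Less exemption 32000 → base 215000
  215000 × 14% = 30100

34045 > 30100, so the ordinary income tax governs.

34045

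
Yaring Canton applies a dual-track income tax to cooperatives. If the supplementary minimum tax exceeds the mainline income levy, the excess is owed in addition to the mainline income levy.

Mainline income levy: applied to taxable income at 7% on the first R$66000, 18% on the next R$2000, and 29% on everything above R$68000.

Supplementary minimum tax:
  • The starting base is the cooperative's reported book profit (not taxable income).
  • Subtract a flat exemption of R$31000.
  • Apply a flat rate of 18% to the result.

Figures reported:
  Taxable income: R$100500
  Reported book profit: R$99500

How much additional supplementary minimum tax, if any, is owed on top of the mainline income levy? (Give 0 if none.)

R$0

Supplementary minimum tax:
  Base (reported book profit): R$99500
  Less exemption R$31000 → base R$68500
  R$68500 × 18% = R$12330

Mainline income levy:
  R$66000 × 7% = R$4620
  R$2000 × 18% = R$360
  R$32500 × 29% = R$9425
  → R$14405

R$12330 ≤ R$14405, so no add-on is due.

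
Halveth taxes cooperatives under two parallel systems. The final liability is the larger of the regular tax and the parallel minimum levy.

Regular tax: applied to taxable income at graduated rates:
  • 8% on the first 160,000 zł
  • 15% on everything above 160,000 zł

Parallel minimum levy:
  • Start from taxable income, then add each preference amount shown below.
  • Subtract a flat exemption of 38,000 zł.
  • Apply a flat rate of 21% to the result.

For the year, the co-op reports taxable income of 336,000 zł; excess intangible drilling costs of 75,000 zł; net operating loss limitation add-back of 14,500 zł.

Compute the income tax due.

Parallel minimum levy:
  Adjusted income: 336,000 zł + 75,000 zł + 14,500 zł = 425,500 zł
  Less exemption 38,000 zł → base 387,500 zł
  387,500 zł × 21% = 81,375 zł

Regular tax:
  160,000 zł × 8% = 12,800 zł
  176,000 zł × 15% = 26,400 zł
  → 39,200 zł

81,375 zł > 39,200 zł, so the parallel minimum levy is the binding amount.

81,375 zł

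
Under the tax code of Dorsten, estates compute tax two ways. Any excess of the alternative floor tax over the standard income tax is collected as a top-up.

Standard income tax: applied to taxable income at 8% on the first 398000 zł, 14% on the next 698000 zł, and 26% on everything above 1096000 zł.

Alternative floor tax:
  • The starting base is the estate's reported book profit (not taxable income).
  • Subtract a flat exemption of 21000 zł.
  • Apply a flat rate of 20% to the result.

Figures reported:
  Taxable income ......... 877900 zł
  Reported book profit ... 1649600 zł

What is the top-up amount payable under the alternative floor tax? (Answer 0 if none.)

Alternative floor tax:
  Base (reported book profit): 1649600 zł
  Less exemption 21000 zł → base 1628600 zł
  1628600 zł × 20% = 325720 zł

Standard income tax:
  398000 zł × 8% = 31840 zł
  479900 zł × 14% = 67186 zł
  → 99026 zł

Excess of alternative floor tax over standard income tax: 325720 zł − 99026 zł = 226694 zł.

226694 zł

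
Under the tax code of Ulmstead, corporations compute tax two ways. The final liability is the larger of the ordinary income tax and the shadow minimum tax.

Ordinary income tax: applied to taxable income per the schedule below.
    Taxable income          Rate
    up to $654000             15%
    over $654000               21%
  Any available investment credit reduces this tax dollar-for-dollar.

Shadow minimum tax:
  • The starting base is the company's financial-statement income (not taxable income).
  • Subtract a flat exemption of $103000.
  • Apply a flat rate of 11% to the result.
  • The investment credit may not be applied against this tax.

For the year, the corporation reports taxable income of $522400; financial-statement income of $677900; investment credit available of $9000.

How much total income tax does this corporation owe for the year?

$69360

Shadow minimum tax:
  Base (financial-statement income): $677900
  Less exemption $103000 → base $574900
  $574900 × 11% = $63239

Ordinary income tax:
  $522400 × 15% = $78360
  Less investment credit $9000 → $69360

$69360 > $63239, so the ordinary income tax governs.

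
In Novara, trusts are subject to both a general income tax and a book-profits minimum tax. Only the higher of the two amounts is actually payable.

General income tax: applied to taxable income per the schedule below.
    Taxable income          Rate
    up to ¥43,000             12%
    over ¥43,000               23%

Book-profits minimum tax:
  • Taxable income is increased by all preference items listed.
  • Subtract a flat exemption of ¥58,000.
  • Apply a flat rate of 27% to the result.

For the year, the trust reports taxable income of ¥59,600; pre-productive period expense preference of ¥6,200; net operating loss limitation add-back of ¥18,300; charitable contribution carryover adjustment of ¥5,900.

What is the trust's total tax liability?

General income tax:
  ¥43,000 × 12% = ¥5,160
  ¥16,600 × 23% = ¥3,818
  → ¥8,978

Book-profits minimum tax:
  Adjusted income: ¥59,600 + ¥6,200 + ¥18,300 + ¥5,900 = ¥90,000
  Less exemption ¥58,000 → base ¥32,000
  ¥32,000 × 27% = ¥8,640

¥8,978 > ¥8,640, so the general income tax governs.

¥8,978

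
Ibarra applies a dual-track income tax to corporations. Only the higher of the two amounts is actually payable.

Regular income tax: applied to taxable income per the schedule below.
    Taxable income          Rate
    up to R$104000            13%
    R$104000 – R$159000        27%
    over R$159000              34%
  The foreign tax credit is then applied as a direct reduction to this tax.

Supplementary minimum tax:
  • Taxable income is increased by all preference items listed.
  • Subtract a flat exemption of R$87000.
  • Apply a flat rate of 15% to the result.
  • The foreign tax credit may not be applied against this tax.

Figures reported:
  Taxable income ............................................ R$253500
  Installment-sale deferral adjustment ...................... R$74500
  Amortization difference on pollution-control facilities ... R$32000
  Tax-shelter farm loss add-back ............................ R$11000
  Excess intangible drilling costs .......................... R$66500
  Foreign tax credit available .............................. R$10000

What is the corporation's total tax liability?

R$52575

Supplementary minimum tax:
  Adjusted income: R$253500 + R$74500 + R$32000 + R$11000 + R$66500 = R$437500
  Less exemption R$87000 → base R$350500
  R$350500 × 15% = R$52575

Regular income tax:
  R$104000 × 13% = R$13520
  R$55000 × 27% = R$14850
  R$94500 × 34% = R$32130
  → R$60500
  Less foreign tax credit R$10000 → R$50500

R$52575 > R$50500, so the supplementary minimum tax is the binding amount.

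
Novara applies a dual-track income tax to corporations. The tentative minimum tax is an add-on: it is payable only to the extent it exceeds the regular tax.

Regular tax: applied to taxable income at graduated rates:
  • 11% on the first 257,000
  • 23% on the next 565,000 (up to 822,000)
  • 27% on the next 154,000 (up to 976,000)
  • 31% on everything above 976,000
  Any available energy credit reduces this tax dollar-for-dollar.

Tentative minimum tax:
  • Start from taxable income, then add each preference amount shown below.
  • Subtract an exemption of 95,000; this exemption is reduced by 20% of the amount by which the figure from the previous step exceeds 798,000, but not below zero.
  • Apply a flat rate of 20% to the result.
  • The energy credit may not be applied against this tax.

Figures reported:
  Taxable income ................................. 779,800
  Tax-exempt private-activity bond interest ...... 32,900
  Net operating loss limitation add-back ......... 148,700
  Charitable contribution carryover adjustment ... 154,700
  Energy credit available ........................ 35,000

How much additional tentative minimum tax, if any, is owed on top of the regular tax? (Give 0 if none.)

103,430

Regular tax:
  257,000 × 11% = 28,270
  522,800 × 23% = 120,244
  → 148,514
  Less energy credit 35,000 → 113,514

Tentative minimum tax:
  Adjusted income: 779,800 + 32,900 + 148,700 + 154,700 = 1,116,100
  Exemption: 95,000 − 20% × (1,116,100 − 798,000) = 95,000 − 63,620 = 31,380
  Base: 1,116,100 − 31,380 = 1,084,720
  1,084,720 × 20% = 216,944

Excess of tentative minimum tax over regular tax: 216,944 − 113,514 = 103,430.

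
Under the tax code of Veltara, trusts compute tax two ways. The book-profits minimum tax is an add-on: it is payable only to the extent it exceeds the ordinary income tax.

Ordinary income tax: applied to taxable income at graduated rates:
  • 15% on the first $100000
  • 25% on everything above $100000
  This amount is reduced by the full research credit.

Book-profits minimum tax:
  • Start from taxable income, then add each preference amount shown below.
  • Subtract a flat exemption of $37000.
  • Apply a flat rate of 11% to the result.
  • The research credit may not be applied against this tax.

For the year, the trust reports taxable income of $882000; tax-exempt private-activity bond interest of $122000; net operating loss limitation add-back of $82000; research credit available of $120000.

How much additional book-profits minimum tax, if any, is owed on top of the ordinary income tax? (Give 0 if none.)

$24890

Ordinary income tax:
  $100000 × 15% = $15000
  $782000 × 25% = $195500
  → $210500
  Less research credit $120000 → $90500

Book-profits minimum tax:
  Adjusted income: $882000 + $122000 + $82000 = $1086000
  Less exemption $37000 → base $1049000
  $1049000 × 11% = $115390

Excess of book-profits minimum tax over ordinary income tax: $115390 − $90500 = $24890.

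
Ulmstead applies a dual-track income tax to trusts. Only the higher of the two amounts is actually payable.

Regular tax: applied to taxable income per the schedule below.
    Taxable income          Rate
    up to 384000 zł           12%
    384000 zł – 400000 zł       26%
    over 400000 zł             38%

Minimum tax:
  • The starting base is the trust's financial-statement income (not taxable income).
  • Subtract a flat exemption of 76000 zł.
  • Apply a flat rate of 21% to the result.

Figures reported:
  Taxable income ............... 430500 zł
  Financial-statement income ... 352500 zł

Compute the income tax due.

61830 zł

Regular tax:
  384000 zł × 12% = 46080 zł
  16000 zł × 26% = 4160 zł
  30500 zł × 38% = 11590 zł
  → 61830 zł

Minimum tax:
  Base (financial-statement income): 352500 zł
  Less exemption 76000 zł → base 276500 zł
  276500 zł × 21% = 58065 zł

61830 zł > 58065 zł, so the regular tax governs.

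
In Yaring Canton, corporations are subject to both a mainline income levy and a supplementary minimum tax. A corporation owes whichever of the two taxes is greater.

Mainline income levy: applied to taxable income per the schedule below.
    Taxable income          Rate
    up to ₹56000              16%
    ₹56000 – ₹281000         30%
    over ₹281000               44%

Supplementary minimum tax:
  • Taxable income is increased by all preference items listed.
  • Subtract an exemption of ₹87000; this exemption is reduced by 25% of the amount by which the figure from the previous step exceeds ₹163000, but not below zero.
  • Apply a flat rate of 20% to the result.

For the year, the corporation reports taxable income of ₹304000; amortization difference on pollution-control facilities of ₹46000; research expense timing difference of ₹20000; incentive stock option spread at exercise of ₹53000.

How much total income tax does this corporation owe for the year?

Supplementary minimum tax:
  Adjusted income: ₹304000 + ₹46000 + ₹20000 + ₹53000 = ₹423000
  Exemption: ₹87000 − 25% × (₹423000 − ₹163000) = ₹87000 − ₹65000 = ₹22000
  Base: ₹423000 − ₹22000 = ₹401000
  ₹401000 × 20% = ₹80200

Mainline income levy:
  ₹56000 × 16% = ₹8960
  ₹225000 × 30% = ₹67500
  ₹23000 × 44% = ₹10120
  → ₹86580

₹86580 > ₹80200, so the mainline income levy governs.

₹86580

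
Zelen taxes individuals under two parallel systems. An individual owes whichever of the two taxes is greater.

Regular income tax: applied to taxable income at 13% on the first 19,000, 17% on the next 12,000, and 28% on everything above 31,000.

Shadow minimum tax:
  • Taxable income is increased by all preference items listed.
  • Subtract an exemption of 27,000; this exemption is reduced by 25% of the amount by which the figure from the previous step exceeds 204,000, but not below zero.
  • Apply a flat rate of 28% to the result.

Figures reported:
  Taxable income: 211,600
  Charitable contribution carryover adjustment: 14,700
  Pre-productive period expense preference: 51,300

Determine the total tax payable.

75,320

Regular income tax:
  19,000 × 13% = 2,470
  12,000 × 17% = 2,040
  180,600 × 28% = 50,568
  → 55,078

Shadow minimum tax:
  Adjusted income: 211,600 + 14,700 + 51,300 = 277,600
  Exemption: 27,000 − 25% × (277,600 − 204,000) = 27,000 − 18,400 = 8,600
  Base: 277,600 − 8,600 = 269,000
  269,000 × 28% = 75,320

75,320 > 55,078, so the shadow minimum tax is the binding amount.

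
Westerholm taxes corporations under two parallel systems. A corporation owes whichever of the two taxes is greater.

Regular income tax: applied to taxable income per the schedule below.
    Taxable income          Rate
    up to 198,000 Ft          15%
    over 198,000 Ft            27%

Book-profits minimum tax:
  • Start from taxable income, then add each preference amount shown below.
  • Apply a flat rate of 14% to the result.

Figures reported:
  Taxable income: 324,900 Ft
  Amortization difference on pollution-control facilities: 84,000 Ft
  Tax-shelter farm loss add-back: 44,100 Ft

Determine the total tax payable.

Book-profits minimum tax:
  Adjusted income: 324,900 Ft + 84,000 Ft + 44,100 Ft = 453,000 Ft
  453,000 Ft × 14% = 63,420 Ft

Regular income tax:
  198,000 Ft × 15% = 29,700 Ft
  126,900 Ft × 27% = 34,263 Ft
  → 63,963 Ft

63,963 Ft > 63,420 Ft, so the regular income tax governs.

63,963 Ft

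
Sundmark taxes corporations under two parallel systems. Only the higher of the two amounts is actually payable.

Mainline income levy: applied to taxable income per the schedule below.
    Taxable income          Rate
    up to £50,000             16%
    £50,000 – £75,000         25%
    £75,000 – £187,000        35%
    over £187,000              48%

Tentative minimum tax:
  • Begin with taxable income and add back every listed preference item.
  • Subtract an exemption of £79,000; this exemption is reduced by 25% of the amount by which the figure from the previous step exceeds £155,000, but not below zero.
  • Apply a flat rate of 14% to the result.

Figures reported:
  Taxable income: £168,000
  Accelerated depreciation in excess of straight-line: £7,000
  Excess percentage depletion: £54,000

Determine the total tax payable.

Tentative minimum tax:
  Adjusted income: £168,000 + £7,000 + £54,000 = £229,000
  Exemption: £79,000 − 25% × (£229,000 − £155,000) = £79,000 − £18,500 = £60,500
  Base: £229,000 − £60,500 = £168,500
  £168,500 × 14% = £23,590

Mainline income levy:
  £50,000 × 16% = £8,000
  £25,000 × 25% = £6,250
  £93,000 × 35% = £32,550
  → £46,800

£46,800 > £23,590, so the mainline income levy governs.

£46,800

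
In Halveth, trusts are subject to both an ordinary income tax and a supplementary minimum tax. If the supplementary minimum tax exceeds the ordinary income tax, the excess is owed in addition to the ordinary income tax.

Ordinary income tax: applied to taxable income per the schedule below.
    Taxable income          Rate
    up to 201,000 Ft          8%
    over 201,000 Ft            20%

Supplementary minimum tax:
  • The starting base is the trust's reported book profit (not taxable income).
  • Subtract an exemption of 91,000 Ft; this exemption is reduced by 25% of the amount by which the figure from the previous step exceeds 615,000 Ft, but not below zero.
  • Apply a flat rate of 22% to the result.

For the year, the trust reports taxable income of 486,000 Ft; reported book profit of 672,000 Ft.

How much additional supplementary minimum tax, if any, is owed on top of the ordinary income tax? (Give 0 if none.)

Ordinary income tax:
  201,000 Ft × 8% = 16,080 Ft
  285,000 Ft × 20% = 57,000 Ft
  → 73,080 Ft

Supplementary minimum tax:
  Base (reported book profit): 672,000 Ft
  Exemption: 91,000 Ft − 25% × (672,000 Ft − 615,000 Ft) = 91,000 Ft − 14,250 Ft = 76,750 Ft
  Base: 672,000 Ft − 76,750 Ft = 595,250 Ft
  595,250 Ft × 22% = 130,955 Ft

Excess of supplementary minimum tax over ordinary income tax: 130,955 Ft − 73,080 Ft = 57,875 Ft.

57,875 Ft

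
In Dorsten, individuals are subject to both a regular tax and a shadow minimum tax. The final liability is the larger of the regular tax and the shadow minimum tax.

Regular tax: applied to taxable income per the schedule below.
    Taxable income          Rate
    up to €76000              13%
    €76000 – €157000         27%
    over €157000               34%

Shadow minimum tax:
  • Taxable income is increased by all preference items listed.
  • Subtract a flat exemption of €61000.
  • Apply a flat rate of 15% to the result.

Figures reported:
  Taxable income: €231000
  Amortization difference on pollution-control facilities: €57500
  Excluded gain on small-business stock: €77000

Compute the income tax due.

€56910

Shadow minimum tax:
  Adjusted income: €231000 + €57500 + €77000 = €365500
  Less exemption €61000 → base €304500
  €304500 × 15% = €45675

Regular tax:
  €76000 × 13% = €9880
  €81000 × 27% = €21870
  €74000 × 34% = €25160
  → €56910

€56910 > €45675, so the regular tax governs.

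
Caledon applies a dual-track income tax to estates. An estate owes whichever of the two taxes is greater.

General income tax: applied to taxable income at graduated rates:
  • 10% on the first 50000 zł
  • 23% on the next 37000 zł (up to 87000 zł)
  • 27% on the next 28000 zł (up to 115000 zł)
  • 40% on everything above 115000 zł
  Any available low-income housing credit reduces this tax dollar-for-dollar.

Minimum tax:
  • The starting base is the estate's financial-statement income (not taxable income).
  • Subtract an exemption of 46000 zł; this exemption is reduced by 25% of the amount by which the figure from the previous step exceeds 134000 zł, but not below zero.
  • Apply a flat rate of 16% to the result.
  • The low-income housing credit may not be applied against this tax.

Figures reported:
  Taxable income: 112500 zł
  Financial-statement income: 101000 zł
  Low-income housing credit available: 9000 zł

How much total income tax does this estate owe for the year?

Minimum tax:
  Base (financial-statement income): 101000 zł
  Exemption: 101000 zł ≤ 134000 zł, so full 46000 zł applies
  Base: 101000 zł − 46000 zł = 55000 zł
  55000 zł × 16% = 8800 zł

General income tax:
  50000 zł × 10% = 5000 zł
  37000 zł × 23% = 8510 zł
  25500 zł × 27% = 6885 zł
  → 20395 zł
  Less low-income housing credit 9000 zł → 11395 zł

11395 zł > 8800 zł, so the general income tax governs.

11395 zł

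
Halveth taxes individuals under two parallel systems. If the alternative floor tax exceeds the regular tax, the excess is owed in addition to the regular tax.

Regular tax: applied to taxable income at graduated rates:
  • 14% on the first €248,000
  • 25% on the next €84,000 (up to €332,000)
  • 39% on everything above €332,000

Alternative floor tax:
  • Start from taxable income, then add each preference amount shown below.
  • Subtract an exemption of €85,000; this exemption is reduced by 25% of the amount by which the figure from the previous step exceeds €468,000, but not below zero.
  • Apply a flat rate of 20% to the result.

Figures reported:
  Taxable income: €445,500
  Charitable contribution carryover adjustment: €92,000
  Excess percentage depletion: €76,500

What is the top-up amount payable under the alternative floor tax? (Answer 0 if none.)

Regular tax:
  €248,000 × 14% = €34,720
  €84,000 × 25% = €21,000
  €113,500 × 39% = €44,265
  → €99,985

Alternative floor tax:
  Adjusted income: €445,500 + €92,000 + €76,500 = €614,000
  Exemption: €85,000 − 25% × (€614,000 − €468,000) = €85,000 − €36,500 = €48,500
  Base: €614,000 − €48,500 = €565,500
  €565,500 × 20% = €113,100

Excess of alternative floor tax over regular tax: €113,100 − €99,985 = €13,115.

€13,115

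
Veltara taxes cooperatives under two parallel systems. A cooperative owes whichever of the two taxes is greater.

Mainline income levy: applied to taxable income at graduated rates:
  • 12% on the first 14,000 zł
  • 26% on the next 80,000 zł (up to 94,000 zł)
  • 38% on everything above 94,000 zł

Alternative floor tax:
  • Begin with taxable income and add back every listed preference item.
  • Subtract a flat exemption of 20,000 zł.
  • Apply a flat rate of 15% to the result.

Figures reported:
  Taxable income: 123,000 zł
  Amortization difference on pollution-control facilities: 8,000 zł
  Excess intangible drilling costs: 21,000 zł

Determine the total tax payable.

33,500 zł

Alternative floor tax:
  Adjusted income: 123,000 zł + 8,000 zł + 21,000 zł = 152,000 zł
  Less exemption 20,000 zł → base 132,000 zł
  132,000 zł × 15% = 19,800 zł

Mainline income levy:
  14,000 zł × 12% = 1,680 zł
  80,000 zł × 26% = 20,800 zł
  29,000 zł × 38% = 11,020 zł
  → 33,500 zł

33,500 zł > 19,800 zł, so the mainline income levy governs.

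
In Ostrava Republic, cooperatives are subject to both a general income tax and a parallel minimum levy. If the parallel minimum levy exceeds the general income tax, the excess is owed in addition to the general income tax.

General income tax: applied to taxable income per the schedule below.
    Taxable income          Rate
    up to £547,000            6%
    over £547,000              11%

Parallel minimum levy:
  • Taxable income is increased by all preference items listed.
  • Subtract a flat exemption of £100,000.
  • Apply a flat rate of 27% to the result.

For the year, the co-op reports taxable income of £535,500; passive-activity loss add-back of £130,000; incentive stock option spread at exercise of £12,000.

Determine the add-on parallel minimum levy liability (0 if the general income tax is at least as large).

£123,795

Parallel minimum levy:
  Adjusted income: £535,500 + £130,000 + £12,000 = £677,500
  Less exemption £100,000 → base £577,500
  £577,500 × 27% = £155,925

General income tax:
  £535,500 × 6% = £32,130

Excess of parallel minimum levy over general income tax: £155,925 − £32,130 = £123,795.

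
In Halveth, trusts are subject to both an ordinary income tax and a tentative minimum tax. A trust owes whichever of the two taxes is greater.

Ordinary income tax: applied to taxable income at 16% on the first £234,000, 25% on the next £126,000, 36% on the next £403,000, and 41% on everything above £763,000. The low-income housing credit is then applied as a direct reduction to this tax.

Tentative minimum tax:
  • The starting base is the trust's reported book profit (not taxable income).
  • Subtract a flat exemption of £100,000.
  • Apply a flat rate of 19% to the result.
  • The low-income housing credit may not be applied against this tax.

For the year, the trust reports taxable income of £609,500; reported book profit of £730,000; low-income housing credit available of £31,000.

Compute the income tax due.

Tentative minimum tax:
  Base (reported book profit): £730,000
  Less exemption £100,000 → base £630,000
  £630,000 × 19% = £119,700

Ordinary income tax:
  £234,000 × 16% = £37,440
  £126,000 × 25% = £31,500
  £249,500 × 36% = £89,820
  → £158,760
  Less low-income housing credit £31,000 → £127,760

£127,760 > £119,700, so the ordinary income tax governs.

£127,760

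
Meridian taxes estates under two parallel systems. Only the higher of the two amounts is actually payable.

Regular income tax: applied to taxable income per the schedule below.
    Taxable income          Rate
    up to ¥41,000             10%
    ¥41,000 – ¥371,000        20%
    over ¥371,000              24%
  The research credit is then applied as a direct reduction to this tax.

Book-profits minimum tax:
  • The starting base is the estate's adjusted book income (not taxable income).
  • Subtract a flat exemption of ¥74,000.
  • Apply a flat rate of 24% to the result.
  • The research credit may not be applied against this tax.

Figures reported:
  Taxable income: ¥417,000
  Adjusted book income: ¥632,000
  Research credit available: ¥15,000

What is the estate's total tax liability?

¥133,920

Book-profits minimum tax:
  Base (adjusted book income): ¥632,000
  Less exemption ¥74,000 → base ¥558,000
  ¥558,000 × 24% = ¥133,920

Regular income tax:
  ¥41,000 × 10% = ¥4,100
  ¥330,000 × 20% = ¥66,000
  ¥46,000 × 24% = ¥11,040
  → ¥81,140
  Less research credit ¥15,000 → ¥66,140

¥133,920 > ¥66,140, so the book-profits minimum tax is the binding amount.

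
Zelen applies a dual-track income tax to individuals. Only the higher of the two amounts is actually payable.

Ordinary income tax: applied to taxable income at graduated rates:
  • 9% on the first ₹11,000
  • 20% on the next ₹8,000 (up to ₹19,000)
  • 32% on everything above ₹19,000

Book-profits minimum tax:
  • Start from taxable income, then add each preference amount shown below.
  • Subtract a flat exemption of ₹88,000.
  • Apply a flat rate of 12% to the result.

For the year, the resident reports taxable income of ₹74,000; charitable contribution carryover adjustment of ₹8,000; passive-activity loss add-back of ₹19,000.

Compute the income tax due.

Ordinary income tax:
  ₹11,000 × 9% = ₹990
  ₹8,000 × 20% = ₹1,600
  ₹55,000 × 32% = ₹17,600
  → ₹20,190

Book-profits minimum tax:
  Adjusted income: ₹74,000 + ₹8,000 + ₹19,000 = ₹101,000
  Less exemption ₹88,000 → base ₹13,000
  ₹13,000 × 12% = ₹1,560

₹20,190 > ₹1,560, so the ordinary income tax governs.

₹20,190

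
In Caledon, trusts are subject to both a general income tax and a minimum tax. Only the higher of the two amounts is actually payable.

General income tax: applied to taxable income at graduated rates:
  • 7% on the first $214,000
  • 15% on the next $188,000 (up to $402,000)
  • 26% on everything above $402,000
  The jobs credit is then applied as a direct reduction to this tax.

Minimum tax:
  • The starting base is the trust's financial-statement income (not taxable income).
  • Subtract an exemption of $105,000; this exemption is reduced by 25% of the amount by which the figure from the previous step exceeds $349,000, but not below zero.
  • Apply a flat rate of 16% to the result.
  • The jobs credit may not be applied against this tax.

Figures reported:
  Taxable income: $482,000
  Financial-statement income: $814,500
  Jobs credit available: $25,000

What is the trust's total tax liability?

General income tax:
  $214,000 × 7% = $14,980
  $188,000 × 15% = $28,200
  $80,000 × 26% = $20,800
  → $63,980
  Less jobs credit $25,000 → $38,980

Minimum tax:
  Base (financial-statement income): $814,500
  Exemption: 25% × ($814,500 − $349,000) = $116,375 ≥ $105,000, so the exemption is fully phased out
  Base: $814,500 − $0 = $814,500
  $814,500 × 16% = $130,320

$130,320 > $38,980, so the minimum tax is the binding amount.

$130,320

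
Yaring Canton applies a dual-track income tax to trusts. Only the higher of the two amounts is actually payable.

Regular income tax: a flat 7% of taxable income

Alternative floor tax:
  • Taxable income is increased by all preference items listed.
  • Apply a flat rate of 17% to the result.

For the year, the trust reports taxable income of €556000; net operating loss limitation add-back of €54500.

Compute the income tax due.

€103785

Regular income tax:
  €556000 × 7% = €38920

Alternative floor tax:
  Adjusted income: €556000 + €54500 = €610500
  €610500 × 17% = €103785

€103785 > €38920, so the alternative floor tax is the binding amount.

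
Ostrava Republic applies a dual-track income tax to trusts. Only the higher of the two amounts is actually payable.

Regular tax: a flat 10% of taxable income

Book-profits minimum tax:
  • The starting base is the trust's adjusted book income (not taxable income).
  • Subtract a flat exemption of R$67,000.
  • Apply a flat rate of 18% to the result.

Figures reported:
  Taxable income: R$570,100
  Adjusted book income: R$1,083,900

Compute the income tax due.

R$183,042

Regular tax:
  R$570,100 × 10% = R$57,010

Book-profits minimum tax:
  Base (adjusted book income): R$1,083,900
  Less exemption R$67,000 → base R$1,016,900
  R$1,016,900 × 18% = R$183,042

R$183,042 > R$57,010, so the book-profits minimum tax is the binding amount.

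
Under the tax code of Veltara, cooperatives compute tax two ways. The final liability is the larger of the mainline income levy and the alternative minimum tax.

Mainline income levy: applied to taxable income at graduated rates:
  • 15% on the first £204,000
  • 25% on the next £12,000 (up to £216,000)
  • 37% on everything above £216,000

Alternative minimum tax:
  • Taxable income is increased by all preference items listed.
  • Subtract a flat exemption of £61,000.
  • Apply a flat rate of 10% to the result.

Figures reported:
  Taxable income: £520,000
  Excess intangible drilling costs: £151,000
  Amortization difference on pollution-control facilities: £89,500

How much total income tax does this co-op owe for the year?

£146,080

Alternative minimum tax:
  Adjusted income: £520,000 + £151,000 + £89,500 = £760,500
  Less exemption £61,000 → base £699,500
  £699,500 × 10% = £69,950

Mainline income levy:
  £204,000 × 15% = £30,600
  £12,000 × 25% = £3,000
  £304,000 × 37% = £112,480
  → £146,080

£146,080 > £69,950, so the mainline income levy governs.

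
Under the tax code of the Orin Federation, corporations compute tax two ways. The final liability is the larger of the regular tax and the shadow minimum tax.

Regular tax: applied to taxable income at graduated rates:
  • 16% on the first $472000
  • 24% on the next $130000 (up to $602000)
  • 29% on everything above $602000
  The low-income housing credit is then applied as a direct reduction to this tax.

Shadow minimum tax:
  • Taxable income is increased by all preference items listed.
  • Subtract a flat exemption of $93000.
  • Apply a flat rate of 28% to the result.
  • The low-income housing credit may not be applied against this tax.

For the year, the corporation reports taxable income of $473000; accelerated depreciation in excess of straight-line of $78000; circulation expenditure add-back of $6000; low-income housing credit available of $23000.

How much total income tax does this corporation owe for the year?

Shadow minimum tax:
  Adjusted income: $473000 + $78000 + $6000 = $557000
  Less exemption $93000 → base $464000
  $464000 × 28% = $129920

Regular tax:
  $472000 × 16% = $75520
  $1000 × 24% = $240
  → $75760
  Less low-income housing credit $23000 → $52760

$129920 > $52760, so the shadow minimum tax is the binding amount.

$129920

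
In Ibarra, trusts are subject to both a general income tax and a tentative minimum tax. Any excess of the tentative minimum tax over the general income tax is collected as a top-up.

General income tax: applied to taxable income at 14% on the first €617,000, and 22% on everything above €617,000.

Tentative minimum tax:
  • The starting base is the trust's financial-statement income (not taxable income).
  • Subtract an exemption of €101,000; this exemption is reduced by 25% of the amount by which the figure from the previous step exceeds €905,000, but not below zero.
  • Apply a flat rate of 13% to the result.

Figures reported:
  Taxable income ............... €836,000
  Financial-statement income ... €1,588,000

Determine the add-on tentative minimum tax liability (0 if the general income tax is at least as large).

€71,880

Tentative minimum tax:
  Base (financial-statement income): €1,588,000
  Exemption: 25% × (€1,588,000 − €905,000) = €170,750 ≥ €101,000, so the exemption is fully phased out
  Base: €1,588,000 − €0 = €1,588,000
  €1,588,000 × 13% = €206,440

General income tax:
  €617,000 × 14% = €86,380
  €219,000 × 22% = €48,180
  → €134,560

Excess of tentative minimum tax over general income tax: €206,440 − €134,560 = €71,880.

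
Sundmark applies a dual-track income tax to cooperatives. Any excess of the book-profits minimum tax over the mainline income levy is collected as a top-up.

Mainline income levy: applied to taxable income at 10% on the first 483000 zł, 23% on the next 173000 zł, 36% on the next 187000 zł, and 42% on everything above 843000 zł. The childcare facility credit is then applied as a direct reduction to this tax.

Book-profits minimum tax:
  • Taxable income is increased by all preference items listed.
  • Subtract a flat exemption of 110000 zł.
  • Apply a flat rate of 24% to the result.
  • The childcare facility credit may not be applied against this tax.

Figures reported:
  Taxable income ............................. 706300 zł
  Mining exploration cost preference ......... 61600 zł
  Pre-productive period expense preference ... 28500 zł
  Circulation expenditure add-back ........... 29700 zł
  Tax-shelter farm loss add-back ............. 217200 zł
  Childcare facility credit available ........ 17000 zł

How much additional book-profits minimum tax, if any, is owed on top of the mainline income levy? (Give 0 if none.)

Book-profits minimum tax:
  Adjusted income: 706300 zł + 61600 zł + 28500 zł + 29700 zł + 217200 zł = 1043300 zł
  Less exemption 110000 zł → base 933300 zł
  933300 zł × 24% = 223992 zł

Mainline income levy:
  483000 zł × 10% = 48300 zł
  173000 zł × 23% = 39790 zł
  50300 zł × 36% = 18108 zł
  → 106198 zł
  Less childcare facility credit 17000 zł → 89198 zł

Excess of book-profits minimum tax over mainline income levy: 223992 zł − 89198 zł = 134794 zł.

134794 zł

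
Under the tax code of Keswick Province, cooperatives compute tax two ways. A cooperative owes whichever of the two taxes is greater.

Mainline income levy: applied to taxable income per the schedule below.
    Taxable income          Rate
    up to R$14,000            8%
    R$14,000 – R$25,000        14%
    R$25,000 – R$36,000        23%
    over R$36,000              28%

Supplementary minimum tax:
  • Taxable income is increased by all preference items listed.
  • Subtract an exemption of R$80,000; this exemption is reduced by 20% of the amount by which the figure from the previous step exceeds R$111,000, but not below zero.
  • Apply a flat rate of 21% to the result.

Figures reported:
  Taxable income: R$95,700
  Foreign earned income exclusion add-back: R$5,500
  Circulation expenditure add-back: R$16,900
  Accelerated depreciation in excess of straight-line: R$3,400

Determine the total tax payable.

Supplementary minimum tax:
  Adjusted income: R$95,700 + R$5,500 + R$16,900 + R$3,400 = R$121,500
  Exemption: R$80,000 − 20% × (R$121,500 − R$111,000) = R$80,000 − R$2,100 = R$77,900
  Base: R$121,500 − R$77,900 = R$43,600
  R$43,600 × 21% = R$9,156

Mainline income levy:
  R$14,000 × 8% = R$1,120
  R$11,000 × 14% = R$1,540
  R$11,000 × 23% = R$2,530
  R$59,700 × 28% = R$16,716
  → R$21,906

R$21,906 > R$9,156, so the mainline income levy governs.

R$21,906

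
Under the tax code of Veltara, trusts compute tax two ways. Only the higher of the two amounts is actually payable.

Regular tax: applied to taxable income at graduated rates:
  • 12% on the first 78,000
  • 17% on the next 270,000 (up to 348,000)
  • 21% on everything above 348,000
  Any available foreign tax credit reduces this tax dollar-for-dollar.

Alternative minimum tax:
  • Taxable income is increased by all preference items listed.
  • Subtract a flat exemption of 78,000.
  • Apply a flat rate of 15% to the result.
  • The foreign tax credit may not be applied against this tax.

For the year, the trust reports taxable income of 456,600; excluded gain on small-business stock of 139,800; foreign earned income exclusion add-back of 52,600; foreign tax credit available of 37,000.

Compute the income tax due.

85,650

Regular tax:
  78,000 × 12% = 9,360
  270,000 × 17% = 45,900
  108,600 × 21% = 22,806
  → 78,066
  Less foreign tax credit 37,000 → 41,066

Alternative minimum tax:
  Adjusted income: 456,600 + 139,800 + 52,600 = 649,000
  Less exemption 78,000 → base 571,000
  571,000 × 15% = 85,650

85,650 > 41,066, so the alternative minimum tax is the binding amount.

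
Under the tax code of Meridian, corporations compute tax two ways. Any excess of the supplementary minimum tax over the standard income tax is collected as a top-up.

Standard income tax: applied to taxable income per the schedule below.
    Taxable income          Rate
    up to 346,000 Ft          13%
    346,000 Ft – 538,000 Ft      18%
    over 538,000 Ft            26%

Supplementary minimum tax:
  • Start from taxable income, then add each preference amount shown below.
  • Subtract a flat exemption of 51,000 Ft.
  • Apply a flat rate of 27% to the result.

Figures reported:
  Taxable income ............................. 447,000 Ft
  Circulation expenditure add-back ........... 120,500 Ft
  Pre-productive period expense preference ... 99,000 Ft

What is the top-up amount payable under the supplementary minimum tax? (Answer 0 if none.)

Standard income tax:
  346,000 Ft × 13% = 44,980 Ft
  101,000 Ft × 18% = 18,180 Ft
  → 63,160 Ft

Supplementary minimum tax:
  Adjusted income: 447,000 Ft + 120,500 Ft + 99,000 Ft = 666,500 Ft
  Less exemption 51,000 Ft → base 615,500 Ft
  615,500 Ft × 27% = 166,185 Ft

Excess of supplementary minimum tax over standard income tax: 166,185 Ft − 63,160 Ft = 103,025 Ft.

103,025 Ft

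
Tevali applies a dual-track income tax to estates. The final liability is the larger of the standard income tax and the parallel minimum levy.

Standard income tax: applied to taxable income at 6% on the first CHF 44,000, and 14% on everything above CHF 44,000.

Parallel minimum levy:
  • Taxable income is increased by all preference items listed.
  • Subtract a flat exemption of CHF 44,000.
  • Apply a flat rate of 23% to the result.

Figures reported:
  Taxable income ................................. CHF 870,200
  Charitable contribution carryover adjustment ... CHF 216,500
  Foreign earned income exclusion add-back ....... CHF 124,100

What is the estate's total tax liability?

CHF 268,364

Standard income tax:
  CHF 44,000 × 6% = CHF 2,640
  CHF 826,200 × 14% = CHF 115,668
  → CHF 118,308

Parallel minimum levy:
  Adjusted income: CHF 870,200 + CHF 216,500 + CHF 124,100 = CHF 1,210,800
  Less exemption CHF 44,000 → base CHF 1,166,800
  CHF 1,166,800 × 23% = CHF 268,364

CHF 268,364 > CHF 118,308, so the parallel minimum levy is the binding amount.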